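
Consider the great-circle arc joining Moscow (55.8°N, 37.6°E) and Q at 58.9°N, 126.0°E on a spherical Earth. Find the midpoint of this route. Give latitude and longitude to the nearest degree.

Write both endpoints as unit vectors p₁, p₂ with components (cos φ cos λ, cos φ sin λ, sin φ).
The central angle between the endpoints is δ = arccos(p₁·p₂) ≈ 0.772 rad (44.2°).
Interpolate at f = 1/2 with slerp weights a = sin((1−f)δ)/sin δ ≈ 0.540, b = sin(fδ)/sin δ ≈ 0.540.
p = a·p₁ + b·p₂ ≈ (0.076, 0.411, 0.909); φ = arcsin(p_z) ≈ 65.31°, λ = atan2(p_y, p_x) ≈ 79.45°.

≈ 65°N, 79°E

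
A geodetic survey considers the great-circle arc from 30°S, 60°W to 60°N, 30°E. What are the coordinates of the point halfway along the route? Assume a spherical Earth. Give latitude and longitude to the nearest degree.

≈ 20°N, 30°W

Convert each endpoint to a unit vector on the sphere (x = cos φ cos λ, y = cos φ sin λ, z = sin φ).
The central angle between the endpoints is δ = arccos(p₁·p₂) ≈ 2.019 rad (115.7°).
Interpolate at f = 1/2 with slerp weights a = sin((1−f)δ)/sin δ ≈ 0.939, b = sin(fδ)/sin δ ≈ 0.939.
p = a·p₁ + b·p₂ ≈ (0.813, -0.470, 0.344); φ = arcsin(p_z) ≈ 20.10°, λ = atan2(p_y, p_x) ≈ -30.00°.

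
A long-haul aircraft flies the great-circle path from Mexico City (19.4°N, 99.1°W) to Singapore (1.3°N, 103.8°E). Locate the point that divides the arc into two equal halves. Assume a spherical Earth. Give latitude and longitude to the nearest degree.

From cos δ = sin φ₁ sin φ₂ + cos φ₁ cos φ₂ cos Δλ, the central angle is δ ≈ 2.608 rad (149.4°).
Interpolate at f = 1/2 with slerp weights a = sin((1−f)δ)/sin δ ≈ 1.897, b = sin(fδ)/sin δ ≈ 1.897.
p = a·p₁ + b·p₂ ≈ (-0.736, 0.075, 0.673); φ = arcsin(p_z) ≈ 42.32°, λ = atan2(p_y, p_x) ≈ 174.18°.

≈ 42°N, 174°E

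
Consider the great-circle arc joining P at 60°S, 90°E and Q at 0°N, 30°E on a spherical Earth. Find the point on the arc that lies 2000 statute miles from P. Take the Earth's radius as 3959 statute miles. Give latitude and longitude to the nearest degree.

≈ 41°S, 55°E

The haversine formula gives a central angle δ ≈ 1.318 rad (75.5°) between the endpoints. The total great-circle distance is δ·R ≈ 1.318 × 3959 ≈ 5218 mi, so the target fraction is f = 2000/5218 ≈ 0.383.
Interpolate at f ≈ 0.383 with slerp weights a = sin((1−f)δ)/sin δ ≈ 0.750, b = sin(fδ)/sin δ ≈ 0.500.
p = a·p₁ + b·p₂ ≈ (0.433, 0.625, -0.650); φ = arcsin(p_z) ≈ -40.51°, λ = atan2(p_y, p_x) ≈ 55.29°.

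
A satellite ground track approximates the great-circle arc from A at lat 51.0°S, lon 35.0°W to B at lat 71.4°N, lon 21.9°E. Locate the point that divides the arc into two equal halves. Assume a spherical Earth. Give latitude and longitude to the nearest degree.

From cos δ = sin φ₁ sin φ₂ + cos φ₁ cos φ₂ cos Δλ, the central angle is δ ≈ 2.248 rad (128.8°).
Interpolate at f = 1/2 with slerp weights a = sin((1−f)δ)/sin δ ≈ 1.158, b = sin(fδ)/sin δ ≈ 1.158.
p = a·p₁ + b·p₂ ≈ (0.939, -0.280, 0.198); φ = arcsin(p_z) ≈ 11.39°, λ = atan2(p_y, p_x) ≈ -16.61°.

≈ lat 11°N, lon 17°W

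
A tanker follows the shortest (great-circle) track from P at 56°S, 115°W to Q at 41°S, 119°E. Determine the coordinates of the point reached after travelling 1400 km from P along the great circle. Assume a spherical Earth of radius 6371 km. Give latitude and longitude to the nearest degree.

Convert each endpoint to a unit vector on the sphere (x = cos φ cos λ, y = cos φ sin λ, z = sin φ).
The central angle between the endpoints is δ = arccos(p₁·p₂) ≈ 1.270 rad (72.8°). The total great-circle distance is δ·R ≈ 1.270 × 6371 ≈ 8094 km, so the target fraction is f = 1400/8094 ≈ 0.173.
Interpolate at f ≈ 0.173 with slerp weights a = sin((1−f)δ)/sin δ ≈ 0.908, b = sin(fδ)/sin δ ≈ 0.228.
p = a·p₁ + b·p₂ ≈ (-0.298, -0.310, -0.903); φ = arcsin(p_z) ≈ -64.53°, λ = atan2(p_y, p_x) ≈ -133.91°.

≈ 65°S, 134°W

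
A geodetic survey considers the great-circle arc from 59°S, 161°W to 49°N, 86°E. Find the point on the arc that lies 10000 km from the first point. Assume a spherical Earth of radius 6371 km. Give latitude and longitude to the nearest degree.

Convert each endpoint to a unit vector on the sphere (x = cos φ cos λ, y = cos φ sin λ, z = sin φ).
The central angle between the endpoints is δ = arccos(p₁·p₂) ≈ 2.464 rad (141.2°). The total great-circle distance is δ·R ≈ 2.464 × 6371 ≈ 15697 km, so the target fraction is f = 10000/15697 ≈ 0.637.
Interpolate at f ≈ 0.637 with slerp weights a = sin((1−f)δ)/sin δ ≈ 1.243, b = sin(fδ)/sin δ ≈ 1.595.
p = a·p₁ + b·p₂ ≈ (-0.532, 0.835, 0.138); φ = arcsin(p_z) ≈ 7.92°, λ = atan2(p_y, p_x) ≈ 122.52°.

≈ 8°N, 123°E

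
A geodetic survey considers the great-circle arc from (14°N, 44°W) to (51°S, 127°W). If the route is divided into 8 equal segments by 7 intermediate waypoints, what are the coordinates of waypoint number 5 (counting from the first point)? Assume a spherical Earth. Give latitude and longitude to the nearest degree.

Convert each endpoint to a unit vector on the sphere (x = cos φ cos λ, y = cos φ sin λ, z = sin φ).
The central angle between the endpoints is δ = arccos(p₁·p₂) ≈ 1.685 rad (96.5°).
Interpolate at f = 5/8 with slerp weights a = sin((1−f)δ)/sin δ ≈ 0.594, b = sin(fδ)/sin δ ≈ 0.875.
p = a·p₁ + b·p₂ ≈ (0.084, -0.840, -0.536); φ = arcsin(p_z) ≈ -32.40°, λ = atan2(p_y, p_x) ≈ -84.31°.

≈ (32°S, 84°W)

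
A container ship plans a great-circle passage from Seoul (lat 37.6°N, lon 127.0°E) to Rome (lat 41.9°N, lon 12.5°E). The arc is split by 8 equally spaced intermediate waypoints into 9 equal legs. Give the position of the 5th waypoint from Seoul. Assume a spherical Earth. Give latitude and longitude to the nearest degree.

The haversine formula gives a central angle δ ≈ 1.407 rad (80.6°) between the endpoints.
Interpolate at f = 5/9 with slerp weights a = sin((1−f)δ)/sin δ ≈ 0.593, b = sin(fδ)/sin δ ≈ 0.714.
p = a·p₁ + b·p₂ ≈ (0.236, 0.490, 0.839); φ = arcsin(p_z) ≈ 57.02°, λ = atan2(p_y, p_x) ≈ 64.31°.

≈ lat 57°N, lon 64°E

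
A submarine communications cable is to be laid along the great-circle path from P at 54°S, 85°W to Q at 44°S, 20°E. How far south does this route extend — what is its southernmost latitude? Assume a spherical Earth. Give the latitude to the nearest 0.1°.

≈ 62.7°S

The great circle lies in the plane with unit normal n̂ = (p₁ × p₂)/|p₁ × p₂|.
Here n̂_z ≈ +0.458; the vertex latitude is φ_max = arccos|n̂_z| ≈ 62.7°.
Check via Clairaut: cos φ_max = |cos φ₁| · sin C = cos(54.0°)·sin(128.8°) ≈ 0.458, again giving ≈ 62.7°.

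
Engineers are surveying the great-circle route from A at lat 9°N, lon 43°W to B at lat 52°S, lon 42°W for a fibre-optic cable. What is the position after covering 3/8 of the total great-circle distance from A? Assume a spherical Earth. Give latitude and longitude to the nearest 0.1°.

The haversine formula gives a central angle δ ≈ 1.065 rad (61.0°) between the endpoints.
Interpolate at f = 3/8 with slerp weights a = sin((1−f)δ)/sin δ ≈ 0.706, b = sin(fδ)/sin δ ≈ 0.444.
p = a·p₁ + b·p₂ ≈ (0.713, -0.659, -0.240); φ = arcsin(p_z) ≈ -13.88°, λ = atan2(p_y, p_x) ≈ -42.72°.

≈ lat 13.9°S, lon 42.7°W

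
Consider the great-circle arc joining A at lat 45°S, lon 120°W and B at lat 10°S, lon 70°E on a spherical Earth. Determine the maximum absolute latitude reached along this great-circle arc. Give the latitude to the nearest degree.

The great circle lies in the plane with unit normal n̂ = (p₁ × p₂)/|p₁ × p₂|.
Here n̂_z ≈ -0.146; the vertex latitude is φ_max = arccos|n̂_z| ≈ 81.6°.
Check via Clairaut: cos φ_max = |cos φ₁| · sin C = cos(45.0°)·sin(168.1°) ≈ 0.146, again giving ≈ 81.6°.

≈ 82°S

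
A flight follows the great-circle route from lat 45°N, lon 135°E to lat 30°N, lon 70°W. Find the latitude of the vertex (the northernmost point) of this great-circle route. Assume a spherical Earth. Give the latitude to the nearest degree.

≈ 75°N

The great circle lies in the plane with unit normal n̂ = (p₁ × p₂)/|p₁ × p₂|.
Here n̂_z ≈ +0.264; the vertex latitude is φ_max = arccos|n̂_z| ≈ 74.7°.
Check via Clairaut: cos φ_max = |cos φ₁| · sin C = cos(45.0°)·sin(21.9°) ≈ 0.264, again giving ≈ 74.7°.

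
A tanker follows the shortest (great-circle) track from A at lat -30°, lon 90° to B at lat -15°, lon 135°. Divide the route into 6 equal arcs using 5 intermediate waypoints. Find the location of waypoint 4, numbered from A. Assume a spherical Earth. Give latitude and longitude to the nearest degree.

≈ lat -21°, lon 121°

From cos δ = sin φ₁ sin φ₂ + cos φ₁ cos φ₂ cos Δλ, the central angle is δ ≈ 0.766 rad (43.9°).
Interpolate at f = 4/6 with slerp weights a = sin((1−f)δ)/sin δ ≈ 0.364, b = sin(fδ)/sin δ ≈ 0.705.
p = a·p₁ + b·p₂ ≈ (-0.482, 0.797, -0.365); φ = arcsin(p_z) ≈ -21.38°, λ = atan2(p_y, p_x) ≈ 121.14°.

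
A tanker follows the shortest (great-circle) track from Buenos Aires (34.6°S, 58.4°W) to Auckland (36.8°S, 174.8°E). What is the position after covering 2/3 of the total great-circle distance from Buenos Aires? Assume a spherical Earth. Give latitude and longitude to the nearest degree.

≈ (55°S, 148°W)

The haversine formula gives a central angle δ ≈ 1.625 rad (93.1°) between the endpoints.
Interpolate at f = 2/3 with slerp weights a = sin((1−f)δ)/sin δ ≈ 0.516, b = sin(fδ)/sin δ ≈ 0.885.
p = a·p₁ + b·p₂ ≈ (-0.483, -0.298, -0.823); φ = arcsin(p_z) ≈ -55.43°, λ = atan2(p_y, p_x) ≈ -148.34°.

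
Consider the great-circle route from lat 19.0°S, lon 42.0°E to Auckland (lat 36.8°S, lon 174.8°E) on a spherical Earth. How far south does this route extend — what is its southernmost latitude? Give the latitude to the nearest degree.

The great circle lies in the plane with unit normal n̂ = (p₁ × p₂)/|p₁ × p₂|.
Here n̂_z ≈ +0.586; the vertex latitude is φ_max = arccos|n̂_z| ≈ 54.1°.
Check via Clairaut: cos φ_max = |cos φ₁| · sin C = cos(19.0°)·sin(141.7°) ≈ 0.586, again giving ≈ 54.1°.

≈ 54°S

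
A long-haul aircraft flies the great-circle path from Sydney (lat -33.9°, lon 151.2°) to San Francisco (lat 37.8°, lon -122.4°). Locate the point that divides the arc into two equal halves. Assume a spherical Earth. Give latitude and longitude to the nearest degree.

Write both endpoints as unit vectors p₁, p₂ with components (cos φ cos λ, cos φ sin λ, sin φ).
The central angle between the endpoints is δ = arccos(p₁·p₂) ≈ 1.876 rad (107.5°).
Interpolate at f = 1/2 with slerp weights a = sin((1−f)δ)/sin δ ≈ 0.846, b = sin(fδ)/sin δ ≈ 0.846.
p = a·p₁ + b·p₂ ≈ (-0.973, -0.226, 0.047); φ = arcsin(p_z) ≈ 2.67°, λ = atan2(p_y, p_x) ≈ -166.92°.

≈ lat 3°, lon -167°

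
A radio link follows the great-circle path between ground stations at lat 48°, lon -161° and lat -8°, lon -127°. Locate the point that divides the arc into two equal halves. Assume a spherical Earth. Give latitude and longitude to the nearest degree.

The haversine formula gives a central angle δ ≈ 1.109 rad (63.5°) between the endpoints.
Interpolate at f = 1/2 with slerp weights a = sin((1−f)δ)/sin δ ≈ 0.588, b = sin(fδ)/sin δ ≈ 0.588.
p = a·p₁ + b·p₂ ≈ (-0.722, -0.593, 0.355); φ = arcsin(p_z) ≈ 20.80°, λ = atan2(p_y, p_x) ≈ -140.61°.

≈ lat 21°, lon -141°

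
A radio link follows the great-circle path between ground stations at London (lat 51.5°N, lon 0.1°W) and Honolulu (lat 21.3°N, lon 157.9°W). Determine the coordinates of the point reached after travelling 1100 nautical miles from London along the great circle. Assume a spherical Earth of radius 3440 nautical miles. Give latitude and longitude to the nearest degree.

≈ lat 68°N, lon 18°W

From cos δ = sin φ₁ sin φ₂ + cos φ₁ cos φ₂ cos Δλ, the central angle is δ ≈ 1.826 rad (104.6°). The total great-circle distance is δ·R ≈ 1.826 × 3440 ≈ 6282 nmi, so the target fraction is f = 1100/6282 ≈ 0.175.
Interpolate at f ≈ 0.175 with slerp weights a = sin((1−f)δ)/sin δ ≈ 1.031, b = sin(fδ)/sin δ ≈ 0.325.
p = a·p₁ + b·p₂ ≈ (0.362, -0.115, 0.925); φ = arcsin(p_z) ≈ 67.70°, λ = atan2(p_y, p_x) ≈ -17.64°.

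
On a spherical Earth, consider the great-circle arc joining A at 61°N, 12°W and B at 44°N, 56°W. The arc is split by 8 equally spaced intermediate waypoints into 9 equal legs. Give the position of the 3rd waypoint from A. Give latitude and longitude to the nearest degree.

Write both endpoints as unit vectors p₁, p₂ with components (cos φ cos λ, cos φ sin λ, sin φ).
The central angle between the endpoints is δ = arccos(p₁·p₂) ≈ 0.539 rad (30.9°).
Interpolate at f = 3/9 with slerp weights a = sin((1−f)δ)/sin δ ≈ 0.685, b = sin(fδ)/sin δ ≈ 0.348.
p = a·p₁ + b·p₂ ≈ (0.465, -0.277, 0.841); φ = arcsin(p_z) ≈ 57.25°, λ = atan2(p_y, p_x) ≈ -30.76°.

≈ 57°N, 31°W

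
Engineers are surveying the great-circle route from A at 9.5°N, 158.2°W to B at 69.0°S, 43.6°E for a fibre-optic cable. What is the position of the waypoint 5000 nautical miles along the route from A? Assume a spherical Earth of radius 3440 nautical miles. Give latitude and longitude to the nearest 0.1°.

Convert each endpoint to a unit vector on the sphere (x = cos φ cos λ, y = cos φ sin λ, z = sin φ).
The central angle between the endpoints is δ = arccos(p₁·p₂) ≈ 2.074 rad (118.8°). The total great-circle distance is δ·R ≈ 2.074 × 3440 ≈ 7135 nmi, so the target fraction is f = 5000/7135 ≈ 0.701.
Interpolate at f ≈ 0.701 with slerp weights a = sin((1−f)δ)/sin δ ≈ 0.664, b = sin(fδ)/sin δ ≈ 1.134.
p = a·p₁ + b·p₂ ≈ (-0.314, 0.037, -0.949); φ = arcsin(p_z) ≈ -71.59°, λ = atan2(p_y, p_x) ≈ 173.26°.

≈ 71.6°S, 173.3°E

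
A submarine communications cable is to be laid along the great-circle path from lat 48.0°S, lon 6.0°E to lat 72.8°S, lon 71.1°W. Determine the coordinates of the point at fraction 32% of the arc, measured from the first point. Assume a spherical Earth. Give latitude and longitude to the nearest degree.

≈ lat 59°S, lon 5°W

Write both endpoints as unit vectors p₁, p₂ with components (cos φ cos λ, cos φ sin λ, sin φ).
The central angle between the endpoints is δ = arccos(p₁·p₂) ≈ 0.717 rad (41.1°).
Interpolate at f = 0.32 with slerp weights a = sin((1−f)δ)/sin δ ≈ 0.713, b = sin(fδ)/sin δ ≈ 0.346.
p = a·p₁ + b·p₂ ≈ (0.508, -0.047, -0.860); φ = arcsin(p_z) ≈ -59.36°, λ = atan2(p_y, p_x) ≈ -5.29°.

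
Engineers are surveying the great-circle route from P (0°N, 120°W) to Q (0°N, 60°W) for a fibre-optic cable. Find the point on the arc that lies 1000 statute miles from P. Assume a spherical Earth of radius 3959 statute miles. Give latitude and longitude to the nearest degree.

≈ (0°N, 106°W)

Convert each endpoint to a unit vector on the sphere (x = cos φ cos λ, y = cos φ sin λ, z = sin φ).
The central angle between the endpoints is δ = arccos(p₁·p₂) ≈ 1.047 rad (60.0°). The total great-circle distance is δ·R ≈ 1.047 × 3959 ≈ 4146 mi, so the target fraction is f = 1000/4146 ≈ 0.241.
Interpolate at f ≈ 0.241 with slerp weights a = sin((1−f)δ)/sin δ ≈ 0.824, b = sin(fδ)/sin δ ≈ 0.289.
p = a·p₁ + b·p₂ ≈ (-0.268, -0.964, 0.000); φ = arcsin(p_z) ≈ 0.00°, λ = atan2(p_y, p_x) ≈ -105.53°.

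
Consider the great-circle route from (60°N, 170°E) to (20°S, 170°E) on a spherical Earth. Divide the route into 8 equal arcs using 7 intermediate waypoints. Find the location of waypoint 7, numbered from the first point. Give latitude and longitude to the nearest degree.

From cos δ = sin φ₁ sin φ₂ + cos φ₁ cos φ₂ cos Δλ, the central angle is δ ≈ 1.396 rad (80.0°).
Interpolate at f = 7/8 with slerp weights a = sin((1−f)δ)/sin δ ≈ 0.176, b = sin(fδ)/sin δ ≈ 0.954.
p = a·p₁ + b·p₂ ≈ (-0.970, 0.171, -0.174); φ = arcsin(p_z) ≈ -10.00°, λ = atan2(p_y, p_x) ≈ 170.00°.

≈ (10°S, 170°E)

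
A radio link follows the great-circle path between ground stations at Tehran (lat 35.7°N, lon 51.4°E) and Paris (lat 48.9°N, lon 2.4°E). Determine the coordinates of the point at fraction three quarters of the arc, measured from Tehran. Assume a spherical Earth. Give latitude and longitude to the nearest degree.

≈ lat 48°N, lon 17°E

Write both endpoints as unit vectors p₁, p₂ with components (cos φ cos λ, cos φ sin λ, sin φ).
The central angle between the endpoints is δ = arccos(p₁·p₂) ≈ 0.660 rad (37.8°).
Interpolate at f = 3/4 with slerp weights a = sin((1−f)δ)/sin δ ≈ 0.268, b = sin(fδ)/sin δ ≈ 0.775.
p = a·p₁ + b·p₂ ≈ (0.645, 0.191, 0.740); φ = arcsin(p_z) ≈ 47.75°, λ = atan2(p_y, p_x) ≈ 16.53°.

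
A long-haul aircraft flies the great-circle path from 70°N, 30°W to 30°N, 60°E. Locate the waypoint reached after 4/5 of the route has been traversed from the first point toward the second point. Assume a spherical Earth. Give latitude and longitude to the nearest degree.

≈ 41°N, 54°E

Convert each endpoint to a unit vector on the sphere (x = cos φ cos λ, y = cos φ sin λ, z = sin φ).
The central angle between the endpoints is δ = arccos(p₁·p₂) ≈ 1.082 rad (62.0°).
Interpolate at f = 4/5 with slerp weights a = sin((1−f)δ)/sin δ ≈ 0.243, b = sin(fδ)/sin δ ≈ 0.862.
p = a·p₁ + b·p₂ ≈ (0.445, 0.605, 0.660); φ = arcsin(p_z) ≈ 41.28°, λ = atan2(p_y, p_x) ≈ 53.65°.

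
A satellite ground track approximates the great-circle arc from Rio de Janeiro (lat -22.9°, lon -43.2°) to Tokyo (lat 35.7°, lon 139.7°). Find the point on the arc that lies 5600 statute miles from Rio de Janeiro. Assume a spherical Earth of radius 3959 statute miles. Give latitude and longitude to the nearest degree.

≈ lat 57°, lon -62°

The haversine formula gives a central angle δ ≈ 2.914 rad (167.0°) between the endpoints. The total great-circle distance is δ·R ≈ 2.914 × 3959 ≈ 11536 mi, so the target fraction is f = 5600/11536 ≈ 0.485.
Interpolate at f ≈ 0.485 with slerp weights a = sin((1−f)δ)/sin δ ≈ 4.419, b = sin(fδ)/sin δ ≈ 4.376.
p = a·p₁ + b·p₂ ≈ (0.257, -0.488, 0.834); φ = arcsin(p_z) ≈ 56.53°, λ = atan2(p_y, p_x) ≈ -62.23°.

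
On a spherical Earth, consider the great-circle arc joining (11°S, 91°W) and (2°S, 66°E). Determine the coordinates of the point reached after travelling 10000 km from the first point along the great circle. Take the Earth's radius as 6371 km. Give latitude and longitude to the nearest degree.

The haversine formula gives a central angle δ ≈ 2.682 rad (153.7°) between the endpoints. The total great-circle distance is δ·R ≈ 2.682 × 6371 ≈ 17089 km, so the target fraction is f = 10000/17089 ≈ 0.585.
Interpolate at f ≈ 0.585 with slerp weights a = sin((1−f)δ)/sin δ ≈ 2.023, b = sin(fδ)/sin δ ≈ 2.256.
p = a·p₁ + b·p₂ ≈ (0.882, 0.074, -0.465); φ = arcsin(p_z) ≈ -27.70°, λ = atan2(p_y, p_x) ≈ 4.78°.

≈ (28°S, 5°E)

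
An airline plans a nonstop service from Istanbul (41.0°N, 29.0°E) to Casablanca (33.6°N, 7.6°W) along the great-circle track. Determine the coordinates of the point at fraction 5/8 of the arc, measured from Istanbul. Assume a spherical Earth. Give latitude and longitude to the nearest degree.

Convert each endpoint to a unit vector on the sphere (x = cos φ cos λ, y = cos φ sin λ, z = sin φ).
The central angle between the endpoints is δ = arccos(p₁·p₂) ≈ 0.520 rad (29.8°).
Interpolate at f = 5/8 with slerp weights a = sin((1−f)δ)/sin δ ≈ 0.390, b = sin(fδ)/sin δ ≈ 0.643.
p = a·p₁ + b·p₂ ≈ (0.788, 0.072, 0.611); φ = arcsin(p_z) ≈ 37.70°, λ = atan2(p_y, p_x) ≈ 5.21°.

≈ 38°N, 5°E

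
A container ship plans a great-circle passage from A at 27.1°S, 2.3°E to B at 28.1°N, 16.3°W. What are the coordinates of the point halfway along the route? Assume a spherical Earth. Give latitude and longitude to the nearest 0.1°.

Convert each endpoint to a unit vector on the sphere (x = cos φ cos λ, y = cos φ sin λ, z = sin φ).
The central angle between the endpoints is δ = arccos(p₁·p₂) ≈ 1.013 rad (58.0°).
Interpolate at f = 1/2 with slerp weights a = sin((1−f)δ)/sin δ ≈ 0.572, b = sin(fδ)/sin δ ≈ 0.572.
p = a·p₁ + b·p₂ ≈ (0.993, -0.121, 0.009); φ = arcsin(p_z) ≈ 0.51°, λ = atan2(p_y, p_x) ≈ -6.96°.

≈ 0.5°N, 7.0°W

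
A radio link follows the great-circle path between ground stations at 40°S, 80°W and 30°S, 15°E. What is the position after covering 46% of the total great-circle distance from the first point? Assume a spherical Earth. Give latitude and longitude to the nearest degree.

From cos δ = sin φ₁ sin φ₂ + cos φ₁ cos φ₂ cos Δλ, the central angle is δ ≈ 1.304 rad (74.7°).
Interpolate at f = 0.46 with slerp weights a = sin((1−f)δ)/sin δ ≈ 0.671, b = sin(fδ)/sin δ ≈ 0.585.
p = a·p₁ + b·p₂ ≈ (0.579, -0.375, -0.724); φ = arcsin(p_z) ≈ -46.39°, λ = atan2(p_y, p_x) ≈ -32.95°.

≈ 46°S, 33°W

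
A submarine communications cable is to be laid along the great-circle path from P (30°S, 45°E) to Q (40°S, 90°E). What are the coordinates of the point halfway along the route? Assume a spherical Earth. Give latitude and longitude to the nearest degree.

From cos δ = sin φ₁ sin φ₂ + cos φ₁ cos φ₂ cos Δλ, the central angle is δ ≈ 0.659 rad (37.8°).
Interpolate at f = 1/2 with slerp weights a = sin((1−f)δ)/sin δ ≈ 0.528, b = sin(fδ)/sin δ ≈ 0.528.
p = a·p₁ + b·p₂ ≈ (0.324, 0.728, -0.604); φ = arcsin(p_z) ≈ -37.15°, λ = atan2(p_y, p_x) ≈ 66.05°.

≈ (37°S, 66°E)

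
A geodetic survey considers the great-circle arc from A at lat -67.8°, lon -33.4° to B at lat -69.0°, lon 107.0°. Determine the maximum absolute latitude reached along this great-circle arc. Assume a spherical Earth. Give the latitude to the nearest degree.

≈ -82°

The great circle lies in the plane with unit normal n̂ = (p₁ × p₂)/|p₁ × p₂|.
Here n̂_z ≈ +0.133; the vertex latitude is φ_max = arccos|n̂_z| ≈ 82.4°.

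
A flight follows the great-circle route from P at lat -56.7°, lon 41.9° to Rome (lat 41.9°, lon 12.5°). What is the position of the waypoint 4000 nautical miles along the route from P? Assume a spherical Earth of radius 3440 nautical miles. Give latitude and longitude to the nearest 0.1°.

From cos δ = sin φ₁ sin φ₂ + cos φ₁ cos φ₂ cos Δλ, the central angle is δ ≈ 1.774 rad (101.7°). The total great-circle distance is δ·R ≈ 1.774 × 3440 ≈ 6104 nmi, so the target fraction is f = 4000/6104 ≈ 0.655.
Interpolate at f ≈ 0.655 with slerp weights a = sin((1−f)δ)/sin δ ≈ 0.586, b = sin(fδ)/sin δ ≈ 0.937.
p = a·p₁ + b·p₂ ≈ (0.921, 0.366, 0.136); φ = arcsin(p_z) ≈ 7.81°, λ = atan2(p_y, p_x) ≈ 21.68°.

≈ lat 7.8°, lon 21.7°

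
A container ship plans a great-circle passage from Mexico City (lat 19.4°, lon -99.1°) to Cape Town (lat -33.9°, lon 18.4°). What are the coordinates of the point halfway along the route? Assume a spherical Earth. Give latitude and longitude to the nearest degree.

Convert each endpoint to a unit vector on the sphere (x = cos φ cos λ, y = cos φ sin λ, z = sin φ).
The central angle between the endpoints is δ = arccos(p₁·p₂) ≈ 2.149 rad (123.1°).
Interpolate at f = 1/2 with slerp weights a = sin((1−f)δ)/sin δ ≈ 1.050, b = sin(fδ)/sin δ ≈ 1.050.
p = a·p₁ + b·p₂ ≈ (0.671, -0.703, -0.237); φ = arcsin(p_z) ≈ -13.71°, λ = atan2(p_y, p_x) ≈ -46.36°.

≈ lat -14°, lon -46°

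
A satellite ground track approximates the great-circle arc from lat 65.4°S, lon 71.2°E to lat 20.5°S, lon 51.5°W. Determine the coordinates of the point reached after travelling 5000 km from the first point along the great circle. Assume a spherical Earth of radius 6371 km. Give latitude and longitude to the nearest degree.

Convert each endpoint to a unit vector on the sphere (x = cos φ cos λ, y = cos φ sin λ, z = sin φ).
The central angle between the endpoints is δ = arccos(p₁·p₂) ≈ 1.463 rad (83.8°). The total great-circle distance is δ·R ≈ 1.463 × 6371 ≈ 9320 km, so the target fraction is f = 5000/9320 ≈ 0.537.
Interpolate at f ≈ 0.537 with slerp weights a = sin((1−f)δ)/sin δ ≈ 0.631, b = sin(fδ)/sin δ ≈ 0.711.
p = a·p₁ + b·p₂ ≈ (0.499, -0.272, -0.823); φ = arcsin(p_z) ≈ -55.35°, λ = atan2(p_y, p_x) ≈ -28.63°.

≈ lat 55°S, lon 29°W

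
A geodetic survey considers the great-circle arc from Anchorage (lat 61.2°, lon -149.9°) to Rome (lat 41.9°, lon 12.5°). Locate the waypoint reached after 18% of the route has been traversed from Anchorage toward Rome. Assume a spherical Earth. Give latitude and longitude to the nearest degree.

≈ lat 74°, lon -138°

Convert each endpoint to a unit vector on the sphere (x = cos φ cos λ, y = cos φ sin λ, z = sin φ).
The central angle between the endpoints is δ = arccos(p₁·p₂) ≈ 1.325 rad (75.9°).
Interpolate at f = 0.18 with slerp weights a = sin((1−f)δ)/sin δ ≈ 0.912, b = sin(fδ)/sin δ ≈ 0.244.
p = a·p₁ + b·p₂ ≈ (-0.203, -0.181, 0.962); φ = arcsin(p_z) ≈ 74.20°, λ = atan2(p_y, p_x) ≈ -138.29°.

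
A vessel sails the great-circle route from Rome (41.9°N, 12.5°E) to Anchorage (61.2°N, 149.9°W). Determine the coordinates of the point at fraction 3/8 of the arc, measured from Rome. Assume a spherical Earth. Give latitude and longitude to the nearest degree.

≈ (70°N, 1°E)

From cos δ = sin φ₁ sin φ₂ + cos φ₁ cos φ₂ cos Δλ, the central angle is δ ≈ 1.325 rad (75.9°).
Interpolate at f = 3/8 with slerp weights a = sin((1−f)δ)/sin δ ≈ 0.759, b = sin(fδ)/sin δ ≈ 0.491.
p = a·p₁ + b·p₂ ≈ (0.347, 0.004, 0.938); φ = arcsin(p_z) ≈ 69.69°, λ = atan2(p_y, p_x) ≈ 0.60°.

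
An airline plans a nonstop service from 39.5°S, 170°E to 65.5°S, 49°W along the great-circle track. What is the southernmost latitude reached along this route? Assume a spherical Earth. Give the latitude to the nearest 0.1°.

The great circle lies in the plane with unit normal n̂ = (p₁ × p₂)/|p₁ × p₂|.
Here n̂_z ≈ +0.213; the vertex latitude is φ_max = arccos|n̂_z| ≈ 77.7°.
Check via Clairaut: cos φ_max = |cos φ₁| · sin C = cos(39.5°)·sin(164.0°) ≈ 0.213, again giving ≈ 77.7°.

≈ 77.7°S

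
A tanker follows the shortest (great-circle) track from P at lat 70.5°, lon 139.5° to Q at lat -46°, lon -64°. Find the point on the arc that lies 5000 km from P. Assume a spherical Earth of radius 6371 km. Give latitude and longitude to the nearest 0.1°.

≈ lat 58.6°, lon -96.4°

Write both endpoints as unit vectors p₁, p₂ with components (cos φ cos λ, cos φ sin λ, sin φ).
The central angle between the endpoints is δ = arccos(p₁·p₂) ≈ 2.670 rad (153.0°). The total great-circle distance is δ·R ≈ 2.670 × 6371 ≈ 17009 km, so the target fraction is f = 5000/17009 ≈ 0.294.
Interpolate at f ≈ 0.294 with slerp weights a = sin((1−f)δ)/sin δ ≈ 2.092, b = sin(fδ)/sin δ ≈ 1.555.
p = a·p₁ + b·p₂ ≈ (-0.058, -0.517, 0.854); φ = arcsin(p_z) ≈ 58.65°, λ = atan2(p_y, p_x) ≈ -96.36°.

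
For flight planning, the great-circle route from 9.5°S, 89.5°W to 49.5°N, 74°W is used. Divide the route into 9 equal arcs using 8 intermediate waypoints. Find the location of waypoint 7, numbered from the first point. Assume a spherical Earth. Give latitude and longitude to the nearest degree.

Convert each endpoint to a unit vector on the sphere (x = cos φ cos λ, y = cos φ sin λ, z = sin φ).
The central angle between the endpoints is δ = arccos(p₁·p₂) ≈ 1.057 rad (60.5°).
Interpolate at f = 7/9 with slerp weights a = sin((1−f)δ)/sin δ ≈ 0.267, b = sin(fδ)/sin δ ≈ 0.841.
p = a·p₁ + b·p₂ ≈ (0.153, -0.789, 0.596); φ = arcsin(p_z) ≈ 36.55°, λ = atan2(p_y, p_x) ≈ -79.03°.

≈ 37°N, 79°W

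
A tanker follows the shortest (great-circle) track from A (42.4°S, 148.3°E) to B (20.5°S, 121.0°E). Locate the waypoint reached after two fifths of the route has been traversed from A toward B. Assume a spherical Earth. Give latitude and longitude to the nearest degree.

Convert each endpoint to a unit vector on the sphere (x = cos φ cos λ, y = cos φ sin λ, z = sin φ).
The central angle between the endpoints is δ = arccos(p₁·p₂) ≈ 0.553 rad (31.7°).
Interpolate at f = 2/5 with slerp weights a = sin((1−f)δ)/sin δ ≈ 0.620, b = sin(fδ)/sin δ ≈ 0.418.
p = a·p₁ + b·p₂ ≈ (-0.591, 0.576, -0.564); φ = arcsin(p_z) ≈ -34.37°, λ = atan2(p_y, p_x) ≈ 135.74°.

≈ (34°S, 136°E)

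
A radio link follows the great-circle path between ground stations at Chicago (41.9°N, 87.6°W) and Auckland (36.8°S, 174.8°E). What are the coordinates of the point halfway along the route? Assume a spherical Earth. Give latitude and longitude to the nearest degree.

≈ (4°N, 139°W)

The haversine formula gives a central angle δ ≈ 2.070 rad (118.6°) between the endpoints.
Interpolate at f = 1/2 with slerp weights a = sin((1−f)δ)/sin δ ≈ 0.980, b = sin(fδ)/sin δ ≈ 0.980.
p = a·p₁ + b·p₂ ≈ (-0.751, -0.657, 0.067); φ = arcsin(p_z) ≈ 3.86°, λ = atan2(p_y, p_x) ≈ -138.79°.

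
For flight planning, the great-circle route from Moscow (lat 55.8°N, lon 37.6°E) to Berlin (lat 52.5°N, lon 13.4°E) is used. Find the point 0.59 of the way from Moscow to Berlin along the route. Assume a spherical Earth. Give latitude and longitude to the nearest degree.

≈ lat 54°N, lon 23°E

From cos δ = sin φ₁ sin φ₂ + cos φ₁ cos φ₂ cos Δλ, the central angle is δ ≈ 0.253 rad (14.5°).
Interpolate at f = 0.59 with slerp weights a = sin((1−f)δ)/sin δ ≈ 0.414, b = sin(fδ)/sin δ ≈ 0.594.
p = a·p₁ + b·p₂ ≈ (0.536, 0.226, 0.813); φ = arcsin(p_z) ≈ 54.44°, λ = atan2(p_y, p_x) ≈ 22.83°.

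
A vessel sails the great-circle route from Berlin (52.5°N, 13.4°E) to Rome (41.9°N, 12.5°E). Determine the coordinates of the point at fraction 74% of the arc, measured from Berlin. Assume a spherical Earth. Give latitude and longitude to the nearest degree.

From cos δ = sin φ₁ sin φ₂ + cos φ₁ cos φ₂ cos Δλ, the central angle is δ ≈ 0.185 rad (10.6°).
Interpolate at f = 0.74 with slerp weights a = sin((1−f)δ)/sin δ ≈ 0.261, b = sin(fδ)/sin δ ≈ 0.742.
p = a·p₁ + b·p₂ ≈ (0.694, 0.156, 0.703); φ = arcsin(p_z) ≈ 44.66°, λ = atan2(p_y, p_x) ≈ 12.70°.

≈ (45°N, 13°E)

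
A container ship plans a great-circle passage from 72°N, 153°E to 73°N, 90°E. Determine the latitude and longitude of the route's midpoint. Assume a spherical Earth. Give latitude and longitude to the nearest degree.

Write both endpoints as unit vectors p₁, p₂ with components (cos φ cos λ, cos φ sin λ, sin φ).
The central angle between the endpoints is δ = arccos(p₁·p₂) ≈ 0.316 rad (18.1°).
Interpolate at f = 1/2 with slerp weights a = sin((1−f)δ)/sin δ ≈ 0.506, b = sin(fδ)/sin δ ≈ 0.506.
p = a·p₁ + b·p₂ ≈ (-0.139, 0.219, 0.966); φ = arcsin(p_z) ≈ 74.95°, λ = atan2(p_y, p_x) ≈ 122.47°.

≈ 75°N, 122°E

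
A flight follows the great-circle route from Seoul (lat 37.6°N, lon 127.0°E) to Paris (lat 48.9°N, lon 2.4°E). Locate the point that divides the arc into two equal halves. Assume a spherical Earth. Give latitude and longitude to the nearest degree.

≈ lat 63°N, lon 75°E

Convert each endpoint to a unit vector on the sphere (x = cos φ cos λ, y = cos φ sin λ, z = sin φ).
The central angle between the endpoints is δ = arccos(p₁·p₂) ≈ 1.406 rad (80.6°).
Interpolate at f = 1/2 with slerp weights a = sin((1−f)δ)/sin δ ≈ 0.655, b = sin(fδ)/sin δ ≈ 0.655.
p = a·p₁ + b·p₂ ≈ (0.118, 0.433, 0.894); φ = arcsin(p_z) ≈ 63.35°, λ = atan2(p_y, p_x) ≈ 74.75°.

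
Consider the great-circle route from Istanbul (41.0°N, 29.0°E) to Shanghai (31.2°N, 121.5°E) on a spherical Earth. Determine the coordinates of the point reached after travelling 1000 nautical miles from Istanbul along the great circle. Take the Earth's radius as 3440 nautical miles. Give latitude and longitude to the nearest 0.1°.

≈ 46.3°N, 50.9°E

From cos δ = sin φ₁ sin φ₂ + cos φ₁ cos φ₂ cos Δλ, the central angle is δ ≈ 1.254 rad (71.8°). The total great-circle distance is δ·R ≈ 1.254 × 3440 ≈ 4313 nmi, so the target fraction is f = 1000/4313 ≈ 0.232.
Interpolate at f ≈ 0.232 with slerp weights a = sin((1−f)δ)/sin δ ≈ 0.864, b = sin(fδ)/sin δ ≈ 0.302.
p = a·p₁ + b·p₂ ≈ (0.436, 0.536, 0.723); φ = arcsin(p_z) ≈ 46.31°, λ = atan2(p_y, p_x) ≈ 50.91°.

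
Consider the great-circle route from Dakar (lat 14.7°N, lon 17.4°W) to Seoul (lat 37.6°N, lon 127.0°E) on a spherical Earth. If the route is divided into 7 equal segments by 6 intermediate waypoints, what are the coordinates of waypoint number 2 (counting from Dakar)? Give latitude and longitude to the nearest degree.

≈ lat 42°N, lon 6°E

Write both endpoints as unit vectors p₁, p₂ with components (cos φ cos λ, cos φ sin λ, sin φ).
The central angle between the endpoints is δ = arccos(p₁·p₂) ≈ 2.058 rad (117.9°).
Interpolate at f = 2/7 with slerp weights a = sin((1−f)δ)/sin δ ≈ 1.126, b = sin(fδ)/sin δ ≈ 0.628.
p = a·p₁ + b·p₂ ≈ (0.740, 0.072, 0.669); φ = arcsin(p_z) ≈ 41.98°, λ = atan2(p_y, p_x) ≈ 5.52°.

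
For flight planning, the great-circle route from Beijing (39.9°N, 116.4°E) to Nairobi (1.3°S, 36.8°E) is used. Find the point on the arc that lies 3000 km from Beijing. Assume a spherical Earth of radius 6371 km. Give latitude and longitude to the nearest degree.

≈ (32°N, 85°E)

The haversine formula gives a central angle δ ≈ 1.447 rad (82.9°) between the endpoints. The total great-circle distance is δ·R ≈ 1.447 × 6371 ≈ 9216 km, so the target fraction is f = 3000/9216 ≈ 0.326.
Interpolate at f ≈ 0.326 with slerp weights a = sin((1−f)δ)/sin δ ≈ 0.835, b = sin(fδ)/sin δ ≈ 0.457.
p = a·p₁ + b·p₂ ≈ (0.081, 0.847, 0.525); φ = arcsin(p_z) ≈ 31.66°, λ = atan2(p_y, p_x) ≈ 84.52°.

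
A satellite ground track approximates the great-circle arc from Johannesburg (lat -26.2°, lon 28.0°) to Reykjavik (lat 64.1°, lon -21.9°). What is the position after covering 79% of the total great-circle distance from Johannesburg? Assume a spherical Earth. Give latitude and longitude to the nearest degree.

≈ lat 47°, lon -1°

Convert each endpoint to a unit vector on the sphere (x = cos φ cos λ, y = cos φ sin λ, z = sin φ).
The central angle between the endpoints is δ = arccos(p₁·p₂) ≈ 1.716 rad (98.3°).
Interpolate at f = 0.79 with slerp weights a = sin((1−f)δ)/sin δ ≈ 0.356, b = sin(fδ)/sin δ ≈ 0.987.
p = a·p₁ + b·p₂ ≈ (0.682, -0.011, 0.731); φ = arcsin(p_z) ≈ 46.96°, λ = atan2(p_y, p_x) ≈ -0.90°.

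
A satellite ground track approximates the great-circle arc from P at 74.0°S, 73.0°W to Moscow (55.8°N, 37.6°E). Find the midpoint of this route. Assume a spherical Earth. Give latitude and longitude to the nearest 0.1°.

From cos δ = sin φ₁ sin φ₂ + cos φ₁ cos φ₂ cos Δλ, the central angle is δ ≈ 2.586 rad (148.2°).
Interpolate at f = 1/2 with slerp weights a = sin((1−f)δ)/sin δ ≈ 1.823, b = sin(fδ)/sin δ ≈ 1.823.
p = a·p₁ + b·p₂ ≈ (0.959, 0.145, -0.245); φ = arcsin(p_z) ≈ -14.16°, λ = atan2(p_y, p_x) ≈ 8.58°.

≈ 14.2°S, 8.6°E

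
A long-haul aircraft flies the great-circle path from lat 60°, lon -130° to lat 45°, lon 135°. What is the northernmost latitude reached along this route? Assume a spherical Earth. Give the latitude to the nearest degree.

The great circle lies in the plane with unit normal n̂ = (p₁ × p₂)/|p₁ × p₂|.
Here n̂_z ≈ -0.433; the vertex latitude is φ_max = arccos|n̂_z| ≈ 64.3°.
Check via Clairaut: cos φ_max = |cos φ₁| · sin C = cos(60.0°)·sin(60.0°) ≈ 0.433, again giving ≈ 64.3°.

≈ 64°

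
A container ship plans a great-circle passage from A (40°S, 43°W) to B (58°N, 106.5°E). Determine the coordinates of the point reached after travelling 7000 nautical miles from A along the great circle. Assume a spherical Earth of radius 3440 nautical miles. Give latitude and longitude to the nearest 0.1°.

Convert each endpoint to a unit vector on the sphere (x = cos φ cos λ, y = cos φ sin λ, z = sin φ).
The central angle between the endpoints is δ = arccos(p₁·p₂) ≈ 2.679 rad (153.5°). The total great-circle distance is δ·R ≈ 2.679 × 3440 ≈ 9216 nmi, so the target fraction is f = 7000/9216 ≈ 0.760.
Interpolate at f ≈ 0.760 with slerp weights a = sin((1−f)δ)/sin δ ≈ 1.345, b = sin(fδ)/sin δ ≈ 2.004.
p = a·p₁ + b·p₂ ≈ (0.452, 0.315, 0.834); φ = arcsin(p_z) ≈ 56.55°, λ = atan2(p_y, p_x) ≈ 34.87°.

≈ (56.6°N, 34.9°E)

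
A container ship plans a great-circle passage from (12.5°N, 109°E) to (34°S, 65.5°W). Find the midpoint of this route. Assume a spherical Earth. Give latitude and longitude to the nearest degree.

≈ (64°S, 81°E)

Write both endpoints as unit vectors p₁, p₂ with components (cos φ cos λ, cos φ sin λ, sin φ).
The central angle between the endpoints is δ = arccos(p₁·p₂) ≈ 2.756 rad (157.9°).
Interpolate at f = 1/2 with slerp weights a = sin((1−f)δ)/sin δ ≈ 2.612, b = sin(fδ)/sin δ ≈ 2.612.
p = a·p₁ + b·p₂ ≈ (0.068, 0.441, -0.895); φ = arcsin(p_z) ≈ -63.53°, λ = atan2(p_y, p_x) ≈ 81.26°.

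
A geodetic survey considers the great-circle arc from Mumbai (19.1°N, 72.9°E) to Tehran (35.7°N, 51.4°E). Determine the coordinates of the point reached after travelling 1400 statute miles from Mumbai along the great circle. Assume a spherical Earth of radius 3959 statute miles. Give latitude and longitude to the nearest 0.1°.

≈ 32.7°N, 56.2°E

The haversine formula gives a central angle δ ≈ 0.440 rad (25.2°) between the endpoints. The total great-circle distance is δ·R ≈ 0.440 × 3959 ≈ 1740 mi, so the target fraction is f = 1400/1740 ≈ 0.804.
Interpolate at f ≈ 0.804 with slerp weights a = sin((1−f)δ)/sin δ ≈ 0.202, b = sin(fδ)/sin δ ≈ 0.814.
p = a·p₁ + b·p₂ ≈ (0.468, 0.699, 0.541); φ = arcsin(p_z) ≈ 32.74°, λ = atan2(p_y, p_x) ≈ 56.17°.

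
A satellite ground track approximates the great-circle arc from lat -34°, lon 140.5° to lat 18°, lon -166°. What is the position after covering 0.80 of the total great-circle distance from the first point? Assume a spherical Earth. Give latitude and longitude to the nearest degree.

≈ lat 7°, lon -176°

The haversine formula gives a central angle δ ≈ 1.270 rad (72.8°) between the endpoints.
Interpolate at f = 0.80 with slerp weights a = sin((1−f)δ)/sin δ ≈ 0.263, b = sin(fδ)/sin δ ≈ 0.890.
p = a·p₁ + b·p₂ ≈ (-0.990, -0.066, 0.128); φ = arcsin(p_z) ≈ 7.35°, λ = atan2(p_y, p_x) ≈ -176.18°.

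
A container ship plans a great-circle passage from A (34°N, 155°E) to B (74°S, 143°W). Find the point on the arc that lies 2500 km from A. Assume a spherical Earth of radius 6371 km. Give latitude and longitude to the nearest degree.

≈ (12°N, 161°E)

Convert each endpoint to a unit vector on the sphere (x = cos φ cos λ, y = cos φ sin λ, z = sin φ).
The central angle between the endpoints is δ = arccos(p₁·p₂) ≈ 2.016 rad (115.5°). The total great-circle distance is δ·R ≈ 2.016 × 6371 ≈ 12841 km, so the target fraction is f = 2500/12841 ≈ 0.195.
Interpolate at f ≈ 0.195 with slerp weights a = sin((1−f)δ)/sin δ ≈ 1.106, b = sin(fδ)/sin δ ≈ 0.424.
p = a·p₁ + b·p₂ ≈ (-0.924, 0.317, 0.211); φ = arcsin(p_z) ≈ 12.20°, λ = atan2(p_y, p_x) ≈ 161.05°.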